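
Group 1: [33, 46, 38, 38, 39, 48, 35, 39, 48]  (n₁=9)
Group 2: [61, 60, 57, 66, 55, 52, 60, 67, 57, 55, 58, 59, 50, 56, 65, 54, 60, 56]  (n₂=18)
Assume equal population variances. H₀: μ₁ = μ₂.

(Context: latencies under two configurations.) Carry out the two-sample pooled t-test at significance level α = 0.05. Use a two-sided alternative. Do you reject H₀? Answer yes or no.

x̄₁=40.444, s₁=5.548, n₁=9
x̄₂=58.222, s₂=4.596, n₂=18
s_p² = [8·5.548² + 17·4.596²]/25 = 24.2133
SE = √(s_p²·(1/9+1/18)) = 2.0089
t = (40.444−58.222)/2.0089 = -8.8496
df = 25
p-value (two-sided) = 0.00000
At α=0.05: p < α → reject H₀

reject H₀: yes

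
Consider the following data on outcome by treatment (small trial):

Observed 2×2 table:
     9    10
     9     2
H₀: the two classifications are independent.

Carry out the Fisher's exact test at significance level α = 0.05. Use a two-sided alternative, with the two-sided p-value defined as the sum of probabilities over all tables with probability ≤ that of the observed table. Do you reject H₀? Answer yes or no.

reject H₀: no

Margins: r₁=19, r₂=11, c₁=18, c₂=12, n=30
p_obs = C(19,9)·C(11,9)/C(30,18); sum pmf over tables with pmf ≤ p_obs
p-value (two-sided) = 0.12133
At α=0.05: p ≥ α → fail to reject H₀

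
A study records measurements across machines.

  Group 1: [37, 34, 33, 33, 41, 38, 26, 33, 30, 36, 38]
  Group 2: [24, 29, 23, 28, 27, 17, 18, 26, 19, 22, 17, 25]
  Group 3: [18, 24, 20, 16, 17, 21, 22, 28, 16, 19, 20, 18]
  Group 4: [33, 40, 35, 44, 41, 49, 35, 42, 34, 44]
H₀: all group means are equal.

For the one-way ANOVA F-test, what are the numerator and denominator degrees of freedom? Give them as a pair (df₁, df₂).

degrees of freedom = [3, 41]

k = 4 groups, N = 45 total
df = (k−1, N−k) = (4−1, 45−4) = (3, 41)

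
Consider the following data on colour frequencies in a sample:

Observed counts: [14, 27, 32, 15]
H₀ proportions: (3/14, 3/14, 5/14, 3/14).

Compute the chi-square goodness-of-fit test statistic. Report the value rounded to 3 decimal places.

n = 88; E_i = n·p_i = [18.86, 18.86, 31.43, 18.86]
χ² = (14−18.86)²/18.86 + (27−18.86)²/18.86 + (32−31.43)²/31.43 + (15−18.86)²/18.86 = 5.5667
df = 3

test statistic = 5.567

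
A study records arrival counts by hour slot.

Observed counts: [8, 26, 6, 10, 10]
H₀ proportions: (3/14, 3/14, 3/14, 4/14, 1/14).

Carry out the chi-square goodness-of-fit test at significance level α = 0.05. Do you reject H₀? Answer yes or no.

reject H₀: yes

n = 60; E_i = n·p_i = [12.86, 12.86, 12.86, 17.14, 4.29]
χ² = (8−12.86)²/12.86 + (26−12.86)²/12.86 + (6−12.86)²/12.86 + (10−17.14)²/17.14 + (10−4.29)²/4.29 = 29.5222
df = 4
p-value (upper-tail) = 0.00001
At α=0.05: p < α → reject H₀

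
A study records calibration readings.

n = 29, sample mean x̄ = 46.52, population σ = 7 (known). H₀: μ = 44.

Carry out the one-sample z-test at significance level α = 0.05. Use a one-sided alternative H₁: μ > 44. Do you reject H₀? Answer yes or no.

reject H₀: yes

SE = σ/√n = 7/√29 = 1.2999
z = (x̄−μ₀)/SE = (46.52−44)/1.2999 = 1.9387
p-value (one-sided, H₁ greater) = 0.02627
At α=0.05: p < α → reject H₀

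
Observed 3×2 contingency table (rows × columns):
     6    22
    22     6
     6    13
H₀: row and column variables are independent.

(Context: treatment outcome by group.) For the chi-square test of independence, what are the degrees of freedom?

degrees of freedom = 2

df = (r−1)(c−1) = (3−1)·(2−1) = 2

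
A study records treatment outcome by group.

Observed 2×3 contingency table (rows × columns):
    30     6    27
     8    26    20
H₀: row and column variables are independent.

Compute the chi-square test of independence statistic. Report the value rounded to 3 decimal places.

Row totals [63, 54], col totals [38, 32, 47], n=117
χ² = (30−20.46)²/20.46 + (6−17.23)²/17.23 + (27−25.31)²/25.31 + (8−17.54)²/17.54 + (26−14.77)²/14.77 + (20−21.69)²/21.69 = 25.7394
df = 2

test statistic = 25.739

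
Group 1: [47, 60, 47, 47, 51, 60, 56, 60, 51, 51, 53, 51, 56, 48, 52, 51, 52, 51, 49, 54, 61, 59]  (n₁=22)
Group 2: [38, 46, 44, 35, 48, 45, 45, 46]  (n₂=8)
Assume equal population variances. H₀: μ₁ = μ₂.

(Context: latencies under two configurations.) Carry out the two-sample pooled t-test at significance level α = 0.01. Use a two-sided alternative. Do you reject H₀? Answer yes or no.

x̄₁=53.045, s₁=4.582, n₁=22
x̄₂=43.375, s₂=4.470, n₂=8
s_p² = [21·4.582² + 7·4.470²]/28 = 20.7439
SE = √(s_p²·(1/22+1/8)) = 1.8804
t = (53.045−43.375)/1.8804 = 5.1428
df = 28
p-value (two-sided) = 0.00002
At α=0.01: p < α → reject H₀

reject H₀: yes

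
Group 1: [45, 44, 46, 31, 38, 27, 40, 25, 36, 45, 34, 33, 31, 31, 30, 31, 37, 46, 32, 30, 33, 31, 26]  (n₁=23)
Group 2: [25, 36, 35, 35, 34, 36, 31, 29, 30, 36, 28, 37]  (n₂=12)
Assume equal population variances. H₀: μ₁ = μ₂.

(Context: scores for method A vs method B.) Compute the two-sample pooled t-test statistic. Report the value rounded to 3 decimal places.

x̄₁=34.870, s₁=6.587, n₁=23
x̄₂=32.667, s₂=3.916, n₂=12
s_p² = [22·6.587² + 11·3.916²]/33 = 34.0386
SE = √(s_p²·(1/23+1/12)) = 2.0776
t = (34.870−32.667)/2.0776 = 1.0603
df = 33

test statistic = 1.060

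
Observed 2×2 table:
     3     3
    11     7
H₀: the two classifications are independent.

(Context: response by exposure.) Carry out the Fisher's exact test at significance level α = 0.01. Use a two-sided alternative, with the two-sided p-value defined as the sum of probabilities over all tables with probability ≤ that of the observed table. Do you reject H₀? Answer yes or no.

Margins: r₁=6, r₂=18, c₁=14, c₂=10, n=24
p_obs = C(6,3)·C(18,11)/C(24,14); sum pmf over tables with pmf ≤ p_obs
p-value (two-sided) = 0.66533
At α=0.01: p ≥ α → fail to reject H₀

reject H₀: no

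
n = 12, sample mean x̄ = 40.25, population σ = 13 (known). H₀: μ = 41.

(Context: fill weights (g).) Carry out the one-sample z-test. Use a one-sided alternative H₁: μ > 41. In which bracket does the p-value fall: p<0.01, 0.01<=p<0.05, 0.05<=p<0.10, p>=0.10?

p-value bracket: p>=0.10

SE = σ/√n = 13/√12 = 3.7528
z = (x̄−μ₀)/SE = (40.25−41)/3.7528 = -0.1999
p-value (one-sided, H₁ greater) = 0.57920
→ bracket: p>=0.10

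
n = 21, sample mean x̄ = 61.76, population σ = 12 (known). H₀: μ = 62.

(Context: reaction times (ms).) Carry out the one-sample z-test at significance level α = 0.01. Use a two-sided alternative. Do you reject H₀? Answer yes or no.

SE = σ/√n = 12/√21 = 2.6186
z = (x̄−μ₀)/SE = (61.76−62)/2.6186 = -0.0917
p-value (two-sided) = 0.92697
At α=0.01: p ≥ α → fail to reject H₀

reject H₀: no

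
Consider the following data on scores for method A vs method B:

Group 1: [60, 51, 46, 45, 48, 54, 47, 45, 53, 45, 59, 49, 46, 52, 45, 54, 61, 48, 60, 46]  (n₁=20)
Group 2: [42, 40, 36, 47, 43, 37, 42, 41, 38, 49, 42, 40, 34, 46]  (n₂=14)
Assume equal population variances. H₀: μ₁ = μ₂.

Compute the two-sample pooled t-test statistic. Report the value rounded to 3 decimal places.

test statistic = 5.324

x̄₁=50.700, s₁=5.639, n₁=20
x̄₂=41.214, s₂=4.228, n₂=14
s_p² = [19·5.639² + 13·4.228²]/32 = 26.1424
SE = √(s_p²·(1/20+1/14)) = 1.7817
t = (50.700−41.214)/1.7817 = 5.3240
df = 32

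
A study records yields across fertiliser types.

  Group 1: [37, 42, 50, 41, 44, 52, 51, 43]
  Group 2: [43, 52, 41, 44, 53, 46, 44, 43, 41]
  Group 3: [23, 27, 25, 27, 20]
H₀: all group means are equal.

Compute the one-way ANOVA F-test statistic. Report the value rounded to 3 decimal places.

test statistic = 39.914

Group means [45.00, 45.22, 24.40], grand mean 40.409
SSB = Σnᵢ(x̄ᵢ−x̄)² = 1658.563; SSW = ΣΣ(x−x̄ᵢ)² = 394.756
MSB = 1658.563/2 = 829.2813; MSW = 394.756/19 = 20.7766
F = MSB/MSW = 39.9142
df = (2, 19)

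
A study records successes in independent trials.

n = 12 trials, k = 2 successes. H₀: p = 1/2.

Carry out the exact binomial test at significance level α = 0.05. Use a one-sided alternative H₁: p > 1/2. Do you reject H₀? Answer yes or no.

Exact binomial: n=12, k=2, p₀=1/2=0.5000
P(X≥2) from Σ C(n,i)·p₀^i·(1−p₀)^(n−i)
p-value (one-sided, H₁ greater) = 0.99683
At α=0.05: p ≥ α → fail to reject H₀

reject H₀: no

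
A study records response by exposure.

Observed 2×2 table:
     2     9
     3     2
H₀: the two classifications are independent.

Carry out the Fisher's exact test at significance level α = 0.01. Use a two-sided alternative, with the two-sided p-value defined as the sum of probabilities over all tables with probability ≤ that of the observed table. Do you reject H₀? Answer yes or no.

Margins: r₁=11, r₂=5, c₁=5, c₂=11, n=16
p_obs = C(11,2)·C(5,3)/C(16,5); sum pmf over tables with pmf ≤ p_obs
p-value (two-sided) = 0.24451
At α=0.01: p ≥ α → fail to reject H₀

reject H₀: no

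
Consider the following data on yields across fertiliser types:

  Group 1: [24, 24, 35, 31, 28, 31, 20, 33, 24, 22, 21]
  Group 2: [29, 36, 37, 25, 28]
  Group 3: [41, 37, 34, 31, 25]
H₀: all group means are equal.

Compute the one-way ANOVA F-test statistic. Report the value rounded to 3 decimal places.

Group means [26.64, 31.00, 33.60], grand mean 29.333
SSB = Σnᵢ(x̄ᵢ−x̄)² = 184.921; SSW = ΣΣ(x−x̄ᵢ)² = 525.745
MSB = 184.921/2 = 92.4606; MSW = 525.745/18 = 29.2081
F = MSB/MSW = 3.1656
df = (2, 18)

test statistic = 3.166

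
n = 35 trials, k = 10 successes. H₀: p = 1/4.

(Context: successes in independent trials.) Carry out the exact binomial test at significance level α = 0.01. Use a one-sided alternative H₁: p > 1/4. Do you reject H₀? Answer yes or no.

Exact binomial: n=35, k=10, p₀=1/4=0.2500
P(X≥10) from Σ C(n,i)·p₀^i·(1−p₀)^(n−i)
p-value (one-sided, H₁ greater) = 0.37368
At α=0.01: p ≥ α → fail to reject H₀

reject H₀: no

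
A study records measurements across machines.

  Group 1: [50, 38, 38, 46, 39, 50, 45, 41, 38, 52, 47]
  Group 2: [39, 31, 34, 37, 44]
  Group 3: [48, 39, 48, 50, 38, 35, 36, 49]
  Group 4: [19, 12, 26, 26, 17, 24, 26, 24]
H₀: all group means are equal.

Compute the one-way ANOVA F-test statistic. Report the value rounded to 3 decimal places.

Group means [44.00, 37.00, 42.88, 21.75], grand mean 37.062
SSB = Σnᵢ(x̄ᵢ−x̄)² = 2675.500; SSW = ΣΣ(x−x̄ᵢ)² = 868.375
MSB = 2675.500/3 = 891.8333; MSW = 868.375/28 = 31.0134
F = MSB/MSW = 28.7564
df = (3, 28)

test statistic = 28.756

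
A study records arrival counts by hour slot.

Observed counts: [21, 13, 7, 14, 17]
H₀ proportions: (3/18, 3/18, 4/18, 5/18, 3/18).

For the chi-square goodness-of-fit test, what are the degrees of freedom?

degrees of freedom = 4

df = k − 1 = 5 − 1 = 4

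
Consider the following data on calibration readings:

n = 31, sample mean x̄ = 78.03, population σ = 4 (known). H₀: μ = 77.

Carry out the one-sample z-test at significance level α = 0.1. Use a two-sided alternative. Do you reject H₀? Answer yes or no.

SE = σ/√n = 4/√31 = 0.7184
z = (x̄−μ₀)/SE = (78.03−77)/0.7184 = 1.4337
p-value (two-sided) = 0.15166
At α=0.1: p ≥ α → fail to reject H₀

reject H₀: no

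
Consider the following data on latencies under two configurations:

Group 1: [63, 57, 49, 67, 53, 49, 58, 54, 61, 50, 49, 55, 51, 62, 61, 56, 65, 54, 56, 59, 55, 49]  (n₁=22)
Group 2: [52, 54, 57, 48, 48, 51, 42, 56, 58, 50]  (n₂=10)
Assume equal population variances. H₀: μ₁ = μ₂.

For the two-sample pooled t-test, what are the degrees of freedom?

degrees of freedom = 30

df = n₁ + n₂ − 2 = 22 + 10 − 2 = 30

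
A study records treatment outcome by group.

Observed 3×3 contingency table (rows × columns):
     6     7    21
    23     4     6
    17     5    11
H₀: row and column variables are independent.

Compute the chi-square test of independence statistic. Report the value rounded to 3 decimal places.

Row totals [34, 33, 33], col totals [46, 16, 38], n=100
χ² = (6−15.64)²/15.64 + (7−5.44)²/5.44 + (21−12.92)²/12.92 + (23−15.18)²/15.18 + (4−5.28)²/5.28 + (6−12.54)²/12.54 + (17−15.18)²/15.18 + (5−5.28)²/5.28 + (11−12.54)²/12.54 = 19.6141
df = 4

test statistic = 19.614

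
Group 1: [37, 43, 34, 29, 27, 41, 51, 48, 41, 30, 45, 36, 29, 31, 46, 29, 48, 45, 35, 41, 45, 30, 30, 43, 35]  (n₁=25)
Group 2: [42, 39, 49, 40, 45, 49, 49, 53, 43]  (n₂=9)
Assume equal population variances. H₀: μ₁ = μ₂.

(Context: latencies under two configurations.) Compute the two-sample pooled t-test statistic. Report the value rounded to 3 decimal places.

x̄₁=37.960, s₁=7.363, n₁=25
x̄₂=45.444, s₂=4.799, n₂=9
s_p² = [24·7.363² + 8·4.799²]/32 = 46.4119
SE = √(s_p²·(1/25+1/9)) = 2.6483
t = (37.960−45.444)/2.6483 = -2.8262
df = 32

test statistic = -2.826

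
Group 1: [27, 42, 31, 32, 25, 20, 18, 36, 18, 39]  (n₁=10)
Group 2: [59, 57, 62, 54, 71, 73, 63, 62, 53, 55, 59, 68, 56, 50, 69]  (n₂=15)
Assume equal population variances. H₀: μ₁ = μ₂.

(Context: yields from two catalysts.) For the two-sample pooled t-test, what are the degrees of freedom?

df = n₁ + n₂ − 2 = 10 + 15 − 2 = 23

degrees of freedom = 23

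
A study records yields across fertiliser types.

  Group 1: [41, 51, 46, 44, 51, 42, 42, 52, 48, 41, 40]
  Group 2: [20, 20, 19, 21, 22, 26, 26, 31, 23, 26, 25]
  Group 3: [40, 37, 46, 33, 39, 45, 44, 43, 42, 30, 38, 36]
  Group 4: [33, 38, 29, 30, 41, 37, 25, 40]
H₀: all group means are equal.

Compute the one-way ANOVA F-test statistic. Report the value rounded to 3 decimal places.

Group means [45.27, 23.55, 39.42, 34.12], grand mean 35.786
SSB = Σnᵢ(x̄ᵢ−x̄)² = 2818.371; SSW = ΣΣ(x−x̄ᵢ)² = 834.701
MSB = 2818.371/3 = 939.4569; MSW = 834.701/38 = 21.9658
F = MSB/MSW = 42.7691
df = (3, 38)

test statistic = 42.769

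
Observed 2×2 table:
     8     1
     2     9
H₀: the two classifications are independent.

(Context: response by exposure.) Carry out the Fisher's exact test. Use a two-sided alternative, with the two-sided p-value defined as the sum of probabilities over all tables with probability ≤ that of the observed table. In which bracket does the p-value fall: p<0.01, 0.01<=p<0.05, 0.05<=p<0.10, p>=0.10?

p-value bracket: p<0.01

Margins: r₁=9, r₂=11, c₁=10, c₂=10, n=20
p_obs = C(9,8)·C(11,2)/C(20,10); sum pmf over tables with pmf ≤ p_obs
p-value (two-sided) = 0.00548
→ bracket: p<0.01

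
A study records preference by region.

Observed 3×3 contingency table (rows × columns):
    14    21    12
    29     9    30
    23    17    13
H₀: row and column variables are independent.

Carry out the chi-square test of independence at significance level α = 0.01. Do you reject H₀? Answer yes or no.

reject H₀: yes

Row totals [47, 68, 53], col totals [66, 47, 55], n=168
χ² = (14−18.46)²/18.46 + (21−13.15)²/13.15 + (12−15.39)²/15.39 + (29−26.71)²/26.71 + (9−19.02)²/19.02 + (30−22.26)²/22.26 + (23−20.82)²/20.82 + (17−14.83)²/14.83 + (13−17.35)²/17.35 = 16.3172
df = 4
p-value (upper-tail) = 0.00262
At α=0.01: p < α → reject H₀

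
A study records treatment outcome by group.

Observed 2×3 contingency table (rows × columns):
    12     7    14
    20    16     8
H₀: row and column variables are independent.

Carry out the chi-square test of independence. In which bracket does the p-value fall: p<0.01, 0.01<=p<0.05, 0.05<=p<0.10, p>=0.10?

p-value bracket: 0.05<=p<0.10

Row totals [33, 44], col totals [32, 23, 22], n=77
χ² = (12−13.71)²/13.71 + (7−9.86)²/9.86 + (14−9.43)²/9.43 + (20−18.29)²/18.29 + (16−13.14)²/13.14 + (8−12.57)²/12.57 = 5.7031
df = 2
p-value (upper-tail) = 0.05776
→ bracket: 0.05<=p<0.10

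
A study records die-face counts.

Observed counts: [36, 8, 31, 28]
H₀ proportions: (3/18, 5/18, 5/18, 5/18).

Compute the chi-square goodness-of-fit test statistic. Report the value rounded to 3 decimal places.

test statistic = 35.722

n = 103; E_i = n·p_i = [17.17, 28.61, 28.61, 28.61]
χ² = (36−17.17)²/17.17 + (8−28.61)²/28.61 + (31−28.61)²/28.61 + (28−28.61)²/28.61 = 35.7223
df = 3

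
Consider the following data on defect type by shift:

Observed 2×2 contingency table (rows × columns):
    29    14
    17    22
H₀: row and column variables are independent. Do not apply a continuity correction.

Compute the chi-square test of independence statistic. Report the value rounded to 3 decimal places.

Row totals [43, 39], col totals [46, 36], n=82
χ² = (29−24.12)²/24.12 + (14−18.88)²/18.88 + (17−21.88)²/21.88 + (22−17.12)²/17.12 = 4.7243
df = 1

test statistic = 4.724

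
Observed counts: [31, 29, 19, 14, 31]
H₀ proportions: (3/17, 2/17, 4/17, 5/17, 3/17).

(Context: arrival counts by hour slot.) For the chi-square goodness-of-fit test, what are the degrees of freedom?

degrees of freedom = 4

df = k − 1 = 5 − 1 = 4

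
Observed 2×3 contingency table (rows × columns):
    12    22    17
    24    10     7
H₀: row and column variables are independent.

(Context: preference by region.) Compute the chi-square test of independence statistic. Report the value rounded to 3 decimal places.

Row totals [51, 41], col totals [36, 32, 24], n=92
χ² = (12−19.96)²/19.96 + (22−17.74)²/17.74 + (17−13.30)²/13.30 + (24−16.04)²/16.04 + (10−14.26)²/14.26 + (7−10.70)²/10.70 = 11.7182
df = 2

test statistic = 11.718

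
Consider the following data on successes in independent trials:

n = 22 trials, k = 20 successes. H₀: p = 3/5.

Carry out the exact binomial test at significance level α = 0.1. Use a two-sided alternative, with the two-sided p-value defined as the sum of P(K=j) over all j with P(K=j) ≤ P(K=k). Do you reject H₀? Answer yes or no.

Exact binomial: n=22, k=20, p₀=3/5=0.6000
P(X=j) = C(n,j)·p₀^j·(1−p₀)^(n−j); p = Σ P(X=j) over j with P(X=j) ≤ P(X=20)
p-value (two-sided) = 0.00198
At α=0.1: p < α → reject H₀

reject H₀: yes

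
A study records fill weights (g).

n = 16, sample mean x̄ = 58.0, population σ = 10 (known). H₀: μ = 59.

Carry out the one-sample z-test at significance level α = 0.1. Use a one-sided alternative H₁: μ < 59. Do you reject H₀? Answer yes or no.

reject H₀: no

SE = σ/√n = 10/√16 = 2.5000
z = (x̄−μ₀)/SE = (58.0−59)/2.5000 = -0.4000
p-value (one-sided, H₁ less) = 0.34458
At α=0.1: p ≥ α → fail to reject H₀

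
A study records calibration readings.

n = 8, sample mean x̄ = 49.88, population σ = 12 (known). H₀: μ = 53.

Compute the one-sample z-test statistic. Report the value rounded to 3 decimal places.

test statistic = -0.735

SE = σ/√n = 12/√8 = 4.2426
z = (x̄−μ₀)/SE = (49.88−53)/4.2426 = -0.7354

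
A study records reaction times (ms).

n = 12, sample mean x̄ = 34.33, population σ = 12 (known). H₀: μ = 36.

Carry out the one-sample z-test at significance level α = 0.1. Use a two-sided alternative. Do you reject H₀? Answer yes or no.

SE = σ/√n = 12/√12 = 3.4641
z = (x̄−μ₀)/SE = (34.33−36)/3.4641 = -0.4821
p-value (two-sided) = 0.62974
At α=0.1: p ≥ α → fail to reject H₀

reject H₀: no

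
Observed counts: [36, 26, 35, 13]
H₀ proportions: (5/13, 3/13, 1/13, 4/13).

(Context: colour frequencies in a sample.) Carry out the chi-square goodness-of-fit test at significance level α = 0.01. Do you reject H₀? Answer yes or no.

reject H₀: yes

n = 110; E_i = n·p_i = [42.31, 25.38, 8.46, 33.85]
χ² = (36−42.31)²/42.31 + (26−25.38)²/25.38 + (35−8.46)²/8.46 + (13−33.85)²/33.85 = 97.0289
df = 3
p-value (upper-tail) = 0.00000
At α=0.01: p < α → reject H₀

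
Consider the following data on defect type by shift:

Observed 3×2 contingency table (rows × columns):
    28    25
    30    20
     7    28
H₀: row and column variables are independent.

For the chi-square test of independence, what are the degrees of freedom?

df = (r−1)(c−1) = (3−1)·(2−1) = 2

degrees of freedom = 2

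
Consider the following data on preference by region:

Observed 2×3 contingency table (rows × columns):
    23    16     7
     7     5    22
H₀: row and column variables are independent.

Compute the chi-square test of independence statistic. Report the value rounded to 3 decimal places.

Row totals [46, 34], col totals [30, 21, 29], n=80
χ² = (23−17.25)²/17.25 + (16−12.07)²/12.07 + (7−16.68)²/16.68 + (7−12.75)²/12.75 + (5−8.93)²/8.93 + (22−12.32)²/12.32 = 20.7201
df = 2

test statistic = 20.720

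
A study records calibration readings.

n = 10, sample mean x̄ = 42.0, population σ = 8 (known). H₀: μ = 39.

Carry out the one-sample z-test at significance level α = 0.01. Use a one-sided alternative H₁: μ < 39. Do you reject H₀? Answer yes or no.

SE = σ/√n = 8/√10 = 2.5298
z = (x̄−μ₀)/SE = (42.0−39)/2.5298 = 1.1859
p-value (one-sided, H₁ less) = 0.88216
At α=0.01: p ≥ α → fail to reject H₀

reject H₀: no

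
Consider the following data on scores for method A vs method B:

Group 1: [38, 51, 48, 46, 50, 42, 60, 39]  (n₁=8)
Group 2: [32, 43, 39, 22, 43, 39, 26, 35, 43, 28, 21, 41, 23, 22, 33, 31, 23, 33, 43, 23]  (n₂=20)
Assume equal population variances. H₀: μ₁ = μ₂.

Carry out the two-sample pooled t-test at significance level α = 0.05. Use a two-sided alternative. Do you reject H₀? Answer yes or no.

reject H₀: yes

x̄₁=46.750, s₁=7.226, n₁=8
x̄₂=32.150, s₂=8.242, n₂=20
s_p² = [7·7.226² + 19·8.242²]/26 = 63.6942
SE = √(s_p²·(1/8+1/20)) = 3.3386
t = (46.750−32.150)/3.3386 = 4.3730
df = 26
p-value (two-sided) = 0.00018
At α=0.05: p < α → reject H₀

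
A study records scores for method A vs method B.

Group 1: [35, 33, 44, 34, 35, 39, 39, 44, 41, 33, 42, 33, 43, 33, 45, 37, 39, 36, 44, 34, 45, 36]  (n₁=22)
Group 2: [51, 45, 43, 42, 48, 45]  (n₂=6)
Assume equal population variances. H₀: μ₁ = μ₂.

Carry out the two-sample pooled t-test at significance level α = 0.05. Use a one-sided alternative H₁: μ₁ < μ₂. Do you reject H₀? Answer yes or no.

reject H₀: yes

x̄₁=38.364, s₁=4.446, n₁=22
x̄₂=45.667, s₂=3.327, n₂=6
s_p² = [21·4.446² + 5·3.327²]/26 = 18.0932
SE = √(s_p²·(1/22+1/6)) = 1.9591
t = (38.364−45.667)/1.9591 = -3.7278
df = 26
p-value (one-sided, H₁ less) = 0.00047
At α=0.05: p < α → reject H₀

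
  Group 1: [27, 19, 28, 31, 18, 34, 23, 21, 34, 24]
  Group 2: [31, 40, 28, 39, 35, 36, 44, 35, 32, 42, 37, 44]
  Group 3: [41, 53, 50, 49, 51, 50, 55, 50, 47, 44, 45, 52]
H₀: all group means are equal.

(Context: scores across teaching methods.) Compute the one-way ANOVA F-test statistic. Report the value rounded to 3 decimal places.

Group means [25.90, 36.92, 48.92], grand mean 37.912
SSB = Σnᵢ(x̄ᵢ−x̄)² = 2908.002; SSW = ΣΣ(x−x̄ᵢ)² = 772.733
MSB = 2908.002/2 = 1454.0010; MSW = 772.733/31 = 24.9269
F = MSB/MSW = 58.3306
df = (2, 31)

test statistic = 58.331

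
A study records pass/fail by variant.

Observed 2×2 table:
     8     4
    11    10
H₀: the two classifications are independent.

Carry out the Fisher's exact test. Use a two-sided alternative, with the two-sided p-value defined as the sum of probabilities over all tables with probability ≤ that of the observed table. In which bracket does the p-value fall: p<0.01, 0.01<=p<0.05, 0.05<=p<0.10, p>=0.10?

p-value bracket: p>=0.10

Margins: r₁=12, r₂=21, c₁=19, c₂=14, n=33
p_obs = C(12,8)·C(21,11)/C(33,19); sum pmf over tables with pmf ≤ p_obs
p-value (two-sided) = 0.48606
→ bracket: p>=0.10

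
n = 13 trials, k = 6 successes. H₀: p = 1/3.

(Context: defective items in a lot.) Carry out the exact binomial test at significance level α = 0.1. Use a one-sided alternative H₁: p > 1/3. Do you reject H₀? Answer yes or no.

reject H₀: no

Exact binomial: n=13, k=6, p₀=1/3=0.3333
P(X≥6) from Σ C(n,i)·p₀^i·(1−p₀)^(n−i)
p-value (one-sided, H₁ greater) = 0.24131
At α=0.1: p ≥ α → fail to reject H₀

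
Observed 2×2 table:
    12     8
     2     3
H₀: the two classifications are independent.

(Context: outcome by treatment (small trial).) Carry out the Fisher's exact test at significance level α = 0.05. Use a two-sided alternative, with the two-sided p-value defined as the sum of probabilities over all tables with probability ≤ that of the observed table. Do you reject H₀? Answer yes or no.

reject H₀: no

Margins: r₁=20, r₂=5, c₁=14, c₂=11, n=25
p_obs = C(20,12)·C(5,2)/C(25,14); sum pmf over tables with pmf ≤ p_obs
p-value (two-sided) = 0.62319
At α=0.05: p ≥ α → fail to reject H₀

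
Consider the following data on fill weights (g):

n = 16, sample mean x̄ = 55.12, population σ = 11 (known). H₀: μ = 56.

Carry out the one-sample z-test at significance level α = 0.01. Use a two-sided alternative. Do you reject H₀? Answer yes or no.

reject H₀: no

SE = σ/√n = 11/√16 = 2.7500
z = (x̄−μ₀)/SE = (55.12−56)/2.7500 = -0.3200
p-value (two-sided) = 0.74897
At α=0.01: p ≥ α → fail to reject H₀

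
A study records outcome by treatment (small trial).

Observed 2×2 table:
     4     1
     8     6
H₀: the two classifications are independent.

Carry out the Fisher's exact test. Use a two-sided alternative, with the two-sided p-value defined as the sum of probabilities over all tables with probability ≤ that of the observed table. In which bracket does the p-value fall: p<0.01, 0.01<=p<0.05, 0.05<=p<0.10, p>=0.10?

Margins: r₁=5, r₂=14, c₁=12, c₂=7, n=19
p_obs = C(5,4)·C(14,8)/C(19,12); sum pmf over tables with pmf ≤ p_obs
p-value (two-sided) = 0.60268
→ bracket: p>=0.10

p-value bracket: p>=0.10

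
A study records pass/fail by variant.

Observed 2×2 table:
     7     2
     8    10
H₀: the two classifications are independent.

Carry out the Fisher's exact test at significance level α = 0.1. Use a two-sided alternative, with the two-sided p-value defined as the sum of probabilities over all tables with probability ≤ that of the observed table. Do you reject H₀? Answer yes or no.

Margins: r₁=9, r₂=18, c₁=15, c₂=12, n=27
p_obs = C(9,7)·C(18,8)/C(27,15); sum pmf over tables with pmf ≤ p_obs
p-value (two-sided) = 0.21724
At α=0.1: p ≥ α → fail to reject H₀

reject H₀: no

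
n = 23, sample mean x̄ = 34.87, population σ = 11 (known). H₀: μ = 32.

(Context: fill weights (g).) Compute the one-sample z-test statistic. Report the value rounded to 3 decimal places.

test statistic = 1.251

SE = σ/√n = 11/√23 = 2.2937
z = (x̄−μ₀)/SE = (34.87−32)/2.2937 = 1.2513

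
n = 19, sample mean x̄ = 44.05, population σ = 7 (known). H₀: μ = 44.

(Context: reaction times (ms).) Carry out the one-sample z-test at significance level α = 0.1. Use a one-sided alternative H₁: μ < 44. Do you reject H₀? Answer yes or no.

SE = σ/√n = 7/√19 = 1.6059
z = (x̄−μ₀)/SE = (44.05−44)/1.6059 = 0.0311
p-value (one-sided, H₁ less) = 0.51242
At α=0.1: p ≥ α → fail to reject H₀

reject H₀: no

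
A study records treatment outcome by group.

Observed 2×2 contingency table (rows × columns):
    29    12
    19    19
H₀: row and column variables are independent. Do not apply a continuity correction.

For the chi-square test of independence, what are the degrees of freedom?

df = (r−1)(c−1) = (2−1)·(2−1) = 1

degrees of freedom = 1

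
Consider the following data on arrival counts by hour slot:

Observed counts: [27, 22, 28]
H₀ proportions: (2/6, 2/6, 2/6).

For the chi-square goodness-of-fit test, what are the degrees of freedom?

df = k − 1 = 3 − 1 = 2

degrees of freedom = 2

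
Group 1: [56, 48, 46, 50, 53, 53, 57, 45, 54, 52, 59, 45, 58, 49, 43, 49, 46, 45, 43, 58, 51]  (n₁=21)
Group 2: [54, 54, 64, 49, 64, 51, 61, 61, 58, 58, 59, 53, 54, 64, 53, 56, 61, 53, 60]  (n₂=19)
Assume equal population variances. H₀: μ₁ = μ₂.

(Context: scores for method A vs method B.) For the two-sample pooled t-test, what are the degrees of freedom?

df = n₁ + n₂ − 2 = 21 + 19 − 2 = 38

degrees of freedom = 38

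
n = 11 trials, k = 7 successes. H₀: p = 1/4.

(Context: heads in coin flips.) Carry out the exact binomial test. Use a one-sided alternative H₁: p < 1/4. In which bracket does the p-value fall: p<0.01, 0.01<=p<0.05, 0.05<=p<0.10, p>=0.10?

Exact binomial: n=11, k=7, p₀=1/4=0.2500
P(X≤7) from Σ C(n,i)·p₀^i·(1−p₀)^(n−i)
p-value (one-sided, H₁ less) = 0.99881
→ bracket: p>=0.10

p-value bracket: p>=0.10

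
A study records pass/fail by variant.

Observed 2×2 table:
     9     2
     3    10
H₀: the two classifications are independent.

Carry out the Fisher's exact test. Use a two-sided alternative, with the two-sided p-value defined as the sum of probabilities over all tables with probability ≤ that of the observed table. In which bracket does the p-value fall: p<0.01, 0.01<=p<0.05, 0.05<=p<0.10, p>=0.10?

Margins: r₁=11, r₂=13, c₁=12, c₂=12, n=24
p_obs = C(11,9)·C(13,3)/C(24,12); sum pmf over tables with pmf ≤ p_obs
p-value (two-sided) = 0.01228
→ bracket: 0.01<=p<0.05

p-value bracket: 0.01<=p<0.05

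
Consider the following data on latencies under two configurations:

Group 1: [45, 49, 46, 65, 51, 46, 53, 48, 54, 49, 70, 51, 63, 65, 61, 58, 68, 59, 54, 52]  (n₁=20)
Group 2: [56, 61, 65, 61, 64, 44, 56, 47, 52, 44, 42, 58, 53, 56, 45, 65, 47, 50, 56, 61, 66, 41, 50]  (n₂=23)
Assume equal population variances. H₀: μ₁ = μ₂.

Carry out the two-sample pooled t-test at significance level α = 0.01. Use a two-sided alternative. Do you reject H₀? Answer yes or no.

reject H₀: no

x̄₁=55.350, s₁=7.768, n₁=20
x̄₂=53.913, s₂=7.960, n₂=23
s_p² = [19·7.768² + 22·7.960²]/41 = 61.9604
SE = √(s_p²·(1/20+1/23)) = 2.4066
t = (55.350−53.913)/2.4066 = 0.5971
df = 41
p-value (two-sided) = 0.55374
At α=0.01: p ≥ α → fail to reject H₀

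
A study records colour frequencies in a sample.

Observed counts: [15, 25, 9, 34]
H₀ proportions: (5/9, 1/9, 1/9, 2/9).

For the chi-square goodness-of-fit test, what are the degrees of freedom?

df = k − 1 = 4 − 1 = 3

degrees of freedom = 3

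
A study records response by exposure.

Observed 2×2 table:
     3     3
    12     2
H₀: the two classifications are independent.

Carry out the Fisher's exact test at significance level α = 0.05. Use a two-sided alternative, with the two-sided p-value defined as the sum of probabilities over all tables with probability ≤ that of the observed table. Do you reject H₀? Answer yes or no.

reject H₀: no

Margins: r₁=6, r₂=14, c₁=15, c₂=5, n=20
p_obs = C(6,3)·C(14,12)/C(20,15); sum pmf over tables with pmf ≤ p_obs
p-value (two-sided) = 0.13132
At α=0.05: p ≥ α → fail to reject H₀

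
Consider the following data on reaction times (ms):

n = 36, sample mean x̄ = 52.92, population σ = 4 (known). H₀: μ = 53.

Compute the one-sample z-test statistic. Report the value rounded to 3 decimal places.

SE = σ/√n = 4/√36 = 0.6667
z = (x̄−μ₀)/SE = (52.92−53)/0.6667 = -0.1200

test statistic = -0.120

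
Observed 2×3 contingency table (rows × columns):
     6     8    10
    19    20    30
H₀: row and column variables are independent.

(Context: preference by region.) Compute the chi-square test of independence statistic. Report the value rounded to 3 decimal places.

test statistic = 0.168

Row totals [24, 69], col totals [25, 28, 40], n=93
χ² = (6−6.45)²/6.45 + (8−7.23)²/7.23 + (10−10.32)²/10.32 + (19−18.55)²/18.55 + (20−20.77)²/20.77 + (30−29.68)²/29.68 = 0.1680
df = 2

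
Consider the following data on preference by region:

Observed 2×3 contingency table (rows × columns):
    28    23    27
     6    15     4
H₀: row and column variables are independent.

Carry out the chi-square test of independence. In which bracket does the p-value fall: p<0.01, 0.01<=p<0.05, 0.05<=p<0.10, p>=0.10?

p-value bracket: 0.01<=p<0.05

Row totals [78, 25], col totals [34, 38, 31], n=103
χ² = (28−25.75)²/25.75 + (23−28.78)²/28.78 + (27−23.48)²/23.48 + (6−8.25)²/8.25 + (15−9.22)²/9.22 + (4−7.52)²/7.52 = 7.7693
df = 2
p-value (upper-tail) = 0.02056
→ bracket: 0.01<=p<0.05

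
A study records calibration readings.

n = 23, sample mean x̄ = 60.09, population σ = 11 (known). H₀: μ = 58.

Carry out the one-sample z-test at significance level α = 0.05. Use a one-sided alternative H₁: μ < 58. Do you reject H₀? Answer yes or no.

reject H₀: no

SE = σ/√n = 11/√23 = 2.2937
z = (x̄−μ₀)/SE = (60.09−58)/2.2937 = 0.9112
p-value (one-sided, H₁ less) = 0.81891
At α=0.05: p ≥ α → fail to reject H₀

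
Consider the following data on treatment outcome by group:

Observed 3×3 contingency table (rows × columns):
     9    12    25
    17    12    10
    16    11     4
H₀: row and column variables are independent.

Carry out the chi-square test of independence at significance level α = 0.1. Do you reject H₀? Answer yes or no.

reject H₀: yes

Row totals [46, 39, 31], col totals [42, 35, 39], n=116
χ² = (9−16.66)²/16.66 + (12−13.88)²/13.88 + (25−15.47)²/15.47 + (17−14.12)²/14.12 + (12−11.77)²/11.77 + (10−13.11)²/13.11 + (16−11.22)²/11.22 + (11−9.35)²/9.35 + (4−10.42)²/10.42 = 17.2609
df = 4
p-value (upper-tail) = 0.00172
At α=0.1: p < α → reject H₀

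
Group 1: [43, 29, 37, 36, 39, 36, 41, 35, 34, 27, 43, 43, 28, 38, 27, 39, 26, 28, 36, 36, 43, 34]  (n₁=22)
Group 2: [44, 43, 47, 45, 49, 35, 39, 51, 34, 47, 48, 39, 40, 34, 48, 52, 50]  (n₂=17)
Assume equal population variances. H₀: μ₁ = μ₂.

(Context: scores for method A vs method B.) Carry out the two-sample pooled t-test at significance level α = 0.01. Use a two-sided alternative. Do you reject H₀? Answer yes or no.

x̄₁=35.364, s₁=5.703, n₁=22
x̄₂=43.824, s₂=5.982, n₂=17
s_p² = [21·5.703² + 16·5.982²]/37 = 33.9341
SE = √(s_p²·(1/22+1/17)) = 1.8811
t = (35.364−43.824)/1.8811 = -4.4973
df = 37
p-value (two-sided) = 0.00007
At α=0.01: p < α → reject H₀

reject H₀: yes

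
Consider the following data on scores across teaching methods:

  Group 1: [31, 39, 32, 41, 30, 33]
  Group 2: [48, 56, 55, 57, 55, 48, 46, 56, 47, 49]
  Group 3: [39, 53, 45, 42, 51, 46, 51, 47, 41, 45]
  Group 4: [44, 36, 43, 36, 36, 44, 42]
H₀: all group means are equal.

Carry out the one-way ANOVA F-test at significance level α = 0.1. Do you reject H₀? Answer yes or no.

reject H₀: yes

Group means [34.33, 51.70, 46.00, 40.14], grand mean 44.364
SSB = Σnᵢ(x̄ᵢ−x̄)² = 1293.346; SSW = ΣΣ(x−x̄ᵢ)² = 564.290
MSB = 1293.346/3 = 431.1153; MSW = 564.290/29 = 19.4583
F = MSB/MSW = 22.1559
df = (3, 29)
p-value (upper-tail) = 0.00000
At α=0.1: p < α → reject H₀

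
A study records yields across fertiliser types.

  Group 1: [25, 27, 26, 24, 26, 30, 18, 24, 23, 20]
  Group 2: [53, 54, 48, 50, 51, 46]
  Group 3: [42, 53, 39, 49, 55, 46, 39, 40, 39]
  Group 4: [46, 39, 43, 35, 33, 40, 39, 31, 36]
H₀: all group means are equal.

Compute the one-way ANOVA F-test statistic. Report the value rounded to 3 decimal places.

Group means [24.30, 50.33, 44.67, 38.00], grand mean 37.912
SSB = Σnᵢ(x̄ᵢ−x̄)² = 3189.302; SSW = ΣΣ(x−x̄ᵢ)² = 655.433
MSB = 3189.302/3 = 1063.1007; MSW = 655.433/30 = 21.8478
F = MSB/MSW = 48.6594
df = (3, 30)

test statistic = 48.659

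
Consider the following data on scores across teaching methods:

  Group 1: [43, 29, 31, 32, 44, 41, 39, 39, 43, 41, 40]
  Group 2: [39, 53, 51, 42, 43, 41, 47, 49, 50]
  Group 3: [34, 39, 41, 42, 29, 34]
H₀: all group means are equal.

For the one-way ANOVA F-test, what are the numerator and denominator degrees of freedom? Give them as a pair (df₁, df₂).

degrees of freedom = [2, 23]

k = 3 groups, N = 26 total
df = (k−1, N−k) = (3−1, 26−3) = (2, 23)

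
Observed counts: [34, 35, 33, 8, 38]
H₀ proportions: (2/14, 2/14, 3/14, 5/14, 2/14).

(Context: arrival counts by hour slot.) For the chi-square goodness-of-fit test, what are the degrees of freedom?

degrees of freedom = 4

df = k − 1 = 5 − 1 = 4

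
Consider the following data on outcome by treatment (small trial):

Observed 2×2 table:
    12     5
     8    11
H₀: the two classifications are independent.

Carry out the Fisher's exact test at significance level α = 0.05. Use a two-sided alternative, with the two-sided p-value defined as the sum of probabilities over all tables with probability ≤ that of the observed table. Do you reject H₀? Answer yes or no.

reject H₀: no

Margins: r₁=17, r₂=19, c₁=20, c₂=16, n=36
p_obs = C(17,12)·C(19,8)/C(36,20); sum pmf over tables with pmf ≤ p_obs
p-value (two-sided) = 0.10647
At α=0.05: p ≥ α → fail to reject H₀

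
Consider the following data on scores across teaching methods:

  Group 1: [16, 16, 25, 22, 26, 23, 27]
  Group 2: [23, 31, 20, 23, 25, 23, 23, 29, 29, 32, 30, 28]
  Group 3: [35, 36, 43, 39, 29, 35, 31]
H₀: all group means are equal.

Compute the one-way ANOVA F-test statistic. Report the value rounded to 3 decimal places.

test statistic = 17.758

Group means [22.14, 26.33, 35.43], grand mean 27.654
SSB = Σnᵢ(x̄ᵢ−x̄)² = 656.647; SSW = ΣΣ(x−x̄ᵢ)² = 425.238
MSB = 656.647/2 = 328.3233; MSW = 425.238/23 = 18.4886
F = MSB/MSW = 17.7581
df = (2, 23)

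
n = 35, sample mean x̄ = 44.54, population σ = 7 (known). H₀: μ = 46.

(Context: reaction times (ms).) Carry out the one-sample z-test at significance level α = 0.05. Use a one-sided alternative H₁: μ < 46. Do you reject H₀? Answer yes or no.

SE = σ/√n = 7/√35 = 1.1832
z = (x̄−μ₀)/SE = (44.54−46)/1.1832 = -1.2339
p-value (one-sided, H₁ less) = 0.10862
At α=0.05: p ≥ α → fail to reject H₀

reject H₀: no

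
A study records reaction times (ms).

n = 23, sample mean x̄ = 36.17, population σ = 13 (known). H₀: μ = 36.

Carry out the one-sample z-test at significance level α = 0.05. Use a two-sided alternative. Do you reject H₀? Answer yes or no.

reject H₀: no

SE = σ/√n = 13/√23 = 2.7107
z = (x̄−μ₀)/SE = (36.17−36)/2.7107 = 0.0627
p-value (two-sided) = 0.94999
At α=0.05: p ≥ α → fail to reject H₀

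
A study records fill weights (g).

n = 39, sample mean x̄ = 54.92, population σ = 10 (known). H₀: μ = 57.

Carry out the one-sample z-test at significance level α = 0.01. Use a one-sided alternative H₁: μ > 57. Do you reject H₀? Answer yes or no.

SE = σ/√n = 10/√39 = 1.6013
z = (x̄−μ₀)/SE = (54.92−57)/1.6013 = -1.2990
p-value (one-sided, H₁ greater) = 0.90302
At α=0.01: p ≥ α → fail to reject H₀

reject H₀: no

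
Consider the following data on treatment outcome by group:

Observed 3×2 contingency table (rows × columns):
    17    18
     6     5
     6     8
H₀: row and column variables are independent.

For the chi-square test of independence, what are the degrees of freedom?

df = (r−1)(c−1) = (3−1)·(2−1) = 2

degrees of freedom = 2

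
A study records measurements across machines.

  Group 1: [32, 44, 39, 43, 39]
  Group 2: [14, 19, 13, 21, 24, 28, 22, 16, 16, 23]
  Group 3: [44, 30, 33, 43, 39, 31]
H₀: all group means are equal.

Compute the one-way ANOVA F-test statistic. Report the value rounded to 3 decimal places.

test statistic = 32.697

Group means [39.40, 19.60, 36.67], grand mean 29.190
SSB = Σnᵢ(x̄ᵢ−x̄)² = 1776.305; SSW = ΣΣ(x−x̄ᵢ)² = 488.933
MSB = 1776.305/2 = 888.1524; MSW = 488.933/18 = 27.1630
F = MSB/MSW = 32.6972
df = (2, 18)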